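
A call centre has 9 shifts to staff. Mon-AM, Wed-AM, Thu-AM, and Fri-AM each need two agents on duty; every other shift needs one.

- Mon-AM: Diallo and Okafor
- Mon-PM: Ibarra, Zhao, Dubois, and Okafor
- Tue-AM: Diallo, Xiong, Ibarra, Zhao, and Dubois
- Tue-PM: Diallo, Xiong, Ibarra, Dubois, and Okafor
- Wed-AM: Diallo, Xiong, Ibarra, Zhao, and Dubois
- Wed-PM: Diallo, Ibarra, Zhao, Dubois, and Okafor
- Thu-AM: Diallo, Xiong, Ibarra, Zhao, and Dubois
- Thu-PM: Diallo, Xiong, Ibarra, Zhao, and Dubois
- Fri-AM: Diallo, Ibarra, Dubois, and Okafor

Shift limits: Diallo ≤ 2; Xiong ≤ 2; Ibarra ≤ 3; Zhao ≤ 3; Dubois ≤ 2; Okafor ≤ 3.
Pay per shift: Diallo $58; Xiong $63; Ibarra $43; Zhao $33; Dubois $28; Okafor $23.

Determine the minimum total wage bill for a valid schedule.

Mon-AM can only be covered by Diallo and Okafor, so that assignment is forced.
Picking the cheapest available agent for each shift independently would cost $379, but that ignores the shift limits.
An optimal schedule: Mon-AM→Okafor+Diallo, Mon-PM→Okafor, Tue-AM→Dubois, Tue-PM→Okafor, Wed-AM→Zhao+Ibarra, Wed-PM→Dubois, Thu-AM→Zhao+Ibarra, Thu-PM→Zhao, Fri-AM→Ibarra+Diallo.
Total: 23 + 58 + 23 + 28 + 23 + 33 + 43 + 28 + 33 + 43 + 33 + 43 + 58 = $469.

$469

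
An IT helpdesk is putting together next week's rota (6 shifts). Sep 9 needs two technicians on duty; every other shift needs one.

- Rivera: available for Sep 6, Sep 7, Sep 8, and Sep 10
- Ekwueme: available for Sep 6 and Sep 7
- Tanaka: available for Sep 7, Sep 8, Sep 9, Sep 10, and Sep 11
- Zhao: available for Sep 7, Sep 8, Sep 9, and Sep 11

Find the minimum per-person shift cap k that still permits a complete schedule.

2

With 4 technicians and 7 worker-slots to fill, someone must work at least ⌈7/4⌉ = 2 shifts, so k ≥ 2.
k = 2 works: Sep 6→Rivera, Sep 7→Ekwueme, Sep 8→Zhao, Sep 9→Tanaka+Zhao, Sep 10→Rivera, Sep 11→Tanaka.
Loads: Rivera 2, Ekwueme 1, Tanaka 2, Zhao 2 — all ≤ 2.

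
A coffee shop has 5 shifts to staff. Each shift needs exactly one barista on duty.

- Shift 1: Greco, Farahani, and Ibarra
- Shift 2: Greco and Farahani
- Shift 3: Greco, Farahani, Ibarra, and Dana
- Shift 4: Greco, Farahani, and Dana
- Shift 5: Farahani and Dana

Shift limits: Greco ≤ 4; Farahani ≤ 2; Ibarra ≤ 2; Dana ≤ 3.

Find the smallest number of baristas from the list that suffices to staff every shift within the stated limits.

5 slots to fill and no one can take more than 4, so at least ⌈5/4⌉ = 2 baristas are needed.
Greco and Farahani alone can cover everything: Shift 1→Greco, Shift 2→Greco, Shift 3→Greco, Shift 4→Greco, Shift 5→Farahani.

2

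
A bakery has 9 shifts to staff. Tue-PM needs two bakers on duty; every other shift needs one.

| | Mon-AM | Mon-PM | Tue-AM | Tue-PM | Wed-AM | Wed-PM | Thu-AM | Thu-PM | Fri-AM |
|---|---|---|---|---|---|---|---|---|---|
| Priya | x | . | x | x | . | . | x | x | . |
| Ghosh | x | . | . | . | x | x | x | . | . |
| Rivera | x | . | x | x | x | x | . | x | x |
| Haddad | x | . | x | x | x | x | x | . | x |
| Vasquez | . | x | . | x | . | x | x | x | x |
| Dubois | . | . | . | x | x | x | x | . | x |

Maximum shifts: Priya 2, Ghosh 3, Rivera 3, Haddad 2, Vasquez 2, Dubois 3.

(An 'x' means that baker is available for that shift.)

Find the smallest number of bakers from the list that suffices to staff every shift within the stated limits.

10 slots to fill and no one can take more than 3, so at least ⌈10/3⌉ = 4 bakers are needed.
Priya, Ghosh, Rivera, and Vasquez alone can cover everything: Mon-AM→Priya, Mon-PM→Vasquez, Tue-AM→Priya, Tue-PM→Rivera+Vasquez, Wed-AM→Ghosh, Wed-PM→Ghosh, Thu-AM→Ghosh, Thu-PM→Rivera, Fri-AM→Rivera.

4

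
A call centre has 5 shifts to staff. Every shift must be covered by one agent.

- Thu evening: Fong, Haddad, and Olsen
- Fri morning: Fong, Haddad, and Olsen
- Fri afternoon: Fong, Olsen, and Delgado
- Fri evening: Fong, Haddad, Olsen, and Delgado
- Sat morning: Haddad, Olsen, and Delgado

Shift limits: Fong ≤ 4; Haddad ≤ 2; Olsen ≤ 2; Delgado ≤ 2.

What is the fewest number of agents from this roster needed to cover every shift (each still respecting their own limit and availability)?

2

5 slots to fill and no one can take more than 4, so at least ⌈5/4⌉ = 2 agents are needed.
Fong and Haddad alone can cover everything: Thu evening→Fong, Fri morning→Fong, Fri afternoon→Fong, Fri evening→Fong, Sat morning→Haddad.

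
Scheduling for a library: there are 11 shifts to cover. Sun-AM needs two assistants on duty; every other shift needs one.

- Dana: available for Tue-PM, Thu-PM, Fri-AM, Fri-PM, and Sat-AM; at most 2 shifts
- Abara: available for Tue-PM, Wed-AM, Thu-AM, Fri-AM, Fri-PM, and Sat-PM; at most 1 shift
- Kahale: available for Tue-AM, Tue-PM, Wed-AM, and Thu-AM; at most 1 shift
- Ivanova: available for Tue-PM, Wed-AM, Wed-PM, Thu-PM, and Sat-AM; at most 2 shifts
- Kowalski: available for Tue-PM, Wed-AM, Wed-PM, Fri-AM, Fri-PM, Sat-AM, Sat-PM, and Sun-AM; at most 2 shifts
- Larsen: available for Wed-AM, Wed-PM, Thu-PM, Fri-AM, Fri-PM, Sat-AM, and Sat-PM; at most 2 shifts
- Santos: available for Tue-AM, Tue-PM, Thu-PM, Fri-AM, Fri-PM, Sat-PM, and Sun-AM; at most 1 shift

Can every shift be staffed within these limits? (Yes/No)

No

Total capacity is 2+1+1+2+2+2+1 = 11 but 12 worker-slots are needed — infeasible.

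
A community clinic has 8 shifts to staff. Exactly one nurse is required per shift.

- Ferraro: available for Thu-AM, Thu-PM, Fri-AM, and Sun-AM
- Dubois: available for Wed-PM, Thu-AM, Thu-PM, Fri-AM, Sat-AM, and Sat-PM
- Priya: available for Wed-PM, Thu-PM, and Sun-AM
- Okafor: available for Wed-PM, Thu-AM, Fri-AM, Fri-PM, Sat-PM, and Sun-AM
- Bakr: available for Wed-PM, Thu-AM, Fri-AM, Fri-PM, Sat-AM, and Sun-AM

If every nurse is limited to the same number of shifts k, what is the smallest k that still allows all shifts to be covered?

With 5 nurses and 8 worker-slots to fill, someone must work at least ⌈8/5⌉ = 2 shifts, so k ≥ 2.
k = 2 works: Wed-PM→Priya, Thu-AM→Ferraro, Thu-PM→Ferraro, Fri-AM→Okafor, Fri-PM→Okafor, Sat-AM→Dubois, Sat-PM→Dubois, Sun-AM→Priya.
Loads: Ferraro 2, Dubois 2, Priya 2, Okafor 2, Bakr 0 — all ≤ 2.

2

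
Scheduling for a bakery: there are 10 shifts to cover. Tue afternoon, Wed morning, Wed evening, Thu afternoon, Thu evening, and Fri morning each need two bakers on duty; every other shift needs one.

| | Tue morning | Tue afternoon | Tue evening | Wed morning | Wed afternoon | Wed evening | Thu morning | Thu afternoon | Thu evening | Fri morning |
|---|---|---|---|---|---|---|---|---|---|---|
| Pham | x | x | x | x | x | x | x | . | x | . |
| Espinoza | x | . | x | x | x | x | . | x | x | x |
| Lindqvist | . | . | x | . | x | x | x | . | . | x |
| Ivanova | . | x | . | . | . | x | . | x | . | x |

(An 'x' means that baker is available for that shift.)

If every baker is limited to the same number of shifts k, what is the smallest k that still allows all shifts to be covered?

4

With 4 bakers and 16 worker-slots to fill, someone must work at least ⌈16/4⌉ = 4 shifts, so k ≥ 4.
k = 4 works: Tue morning→Pham, Tue afternoon→Pham+Ivanova, Tue evening→Espinoza, Wed morning→Pham+Espinoza, Wed afternoon→Lindqvist, Wed evening→Lindqvist+Ivanova, Thu morning→Lindqvist, Thu afternoon→Espinoza+Ivanova, Thu evening→Pham+Espinoza, Fri morning→Lindqvist+Ivanova.
Loads: Pham 4, Espinoza 4, Lindqvist 4, Ivanova 4 — all ≤ 4.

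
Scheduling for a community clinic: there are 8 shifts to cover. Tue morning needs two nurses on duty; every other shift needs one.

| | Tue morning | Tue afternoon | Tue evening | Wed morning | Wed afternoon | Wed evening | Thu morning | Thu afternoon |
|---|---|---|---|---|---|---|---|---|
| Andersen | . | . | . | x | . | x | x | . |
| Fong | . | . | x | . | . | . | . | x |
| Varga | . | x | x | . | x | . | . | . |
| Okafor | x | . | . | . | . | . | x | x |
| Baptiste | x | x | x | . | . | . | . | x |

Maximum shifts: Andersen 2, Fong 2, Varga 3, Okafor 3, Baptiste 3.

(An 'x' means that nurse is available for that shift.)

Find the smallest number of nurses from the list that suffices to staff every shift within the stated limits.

4

9 slots to fill and no one can take more than 3, so at least ⌈9/3⌉ = 3 nurses are needed.
Shifts {Tue morning, Wed morning, Wed afternoon} need 4 slots, but among the nurses available for them (Andersen, Varga, Okafor, and Baptiste) any 3 together supply at most 3. So 3 nurses are not enough.
Andersen, Varga, Okafor, and Baptiste alone can cover everything: Tue morning→Okafor+Baptiste, Tue afternoon→Varga, Tue evening→Varga, Wed morning→Andersen, Wed afternoon→Varga, Wed evening→Andersen, Thu morning→Okafor, Thu afternoon→Okafor.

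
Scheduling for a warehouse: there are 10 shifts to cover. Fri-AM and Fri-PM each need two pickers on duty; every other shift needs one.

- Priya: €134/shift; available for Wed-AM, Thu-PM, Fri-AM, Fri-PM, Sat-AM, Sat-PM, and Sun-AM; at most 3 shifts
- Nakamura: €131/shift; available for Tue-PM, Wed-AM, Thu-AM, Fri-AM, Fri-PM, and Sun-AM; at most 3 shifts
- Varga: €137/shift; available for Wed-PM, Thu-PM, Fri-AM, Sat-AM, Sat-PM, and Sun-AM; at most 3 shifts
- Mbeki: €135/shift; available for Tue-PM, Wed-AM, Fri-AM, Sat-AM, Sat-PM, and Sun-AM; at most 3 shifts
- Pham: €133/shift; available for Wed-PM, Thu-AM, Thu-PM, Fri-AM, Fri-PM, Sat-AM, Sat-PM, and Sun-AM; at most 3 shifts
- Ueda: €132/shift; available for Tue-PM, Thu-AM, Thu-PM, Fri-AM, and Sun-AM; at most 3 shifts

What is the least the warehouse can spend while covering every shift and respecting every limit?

Picking the cheapest available picker for each shift independently would cost €1582, but that ignores the shift limits.
An optimal schedule: Tue-PM→Nakamura, Wed-AM→Nakamura, Wed-PM→Pham, Thu-AM→Nakamura, Thu-PM→Ueda, Fri-AM→Ueda+Priya, Fri-PM→Pham+Priya, Sat-AM→Pham, Sat-PM→Priya, Sun-AM→Ueda.
Total: 131 + 131 + 133 + 131 + 132 + 132 + 134 + 133 + 134 + 133 + 134 + 132 = €1590.

€1590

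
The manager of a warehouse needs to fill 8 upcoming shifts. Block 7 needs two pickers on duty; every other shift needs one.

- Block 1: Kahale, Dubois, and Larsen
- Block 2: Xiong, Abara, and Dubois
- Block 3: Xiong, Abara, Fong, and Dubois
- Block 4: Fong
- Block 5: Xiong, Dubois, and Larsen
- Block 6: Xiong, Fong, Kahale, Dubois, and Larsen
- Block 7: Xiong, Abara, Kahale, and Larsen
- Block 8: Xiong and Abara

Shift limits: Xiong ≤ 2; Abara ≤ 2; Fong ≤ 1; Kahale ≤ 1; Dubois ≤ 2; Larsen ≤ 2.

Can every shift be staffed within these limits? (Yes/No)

Block 4 can only be covered by Fong, so that assignment is forced.
One valid schedule: Block 1→Kahale, Block 2→Xiong, Block 3→Abara, Block 4→Fong, Block 5→Dubois, Block 6→Dubois, Block 7→Abara+Larsen, Block 8→Xiong.
Loads: Xiong 2/2, Abara 2/2, Fong 1/1, Kahale 1/1, Dubois 2/2, Larsen 1/2 — all within limits.

Yes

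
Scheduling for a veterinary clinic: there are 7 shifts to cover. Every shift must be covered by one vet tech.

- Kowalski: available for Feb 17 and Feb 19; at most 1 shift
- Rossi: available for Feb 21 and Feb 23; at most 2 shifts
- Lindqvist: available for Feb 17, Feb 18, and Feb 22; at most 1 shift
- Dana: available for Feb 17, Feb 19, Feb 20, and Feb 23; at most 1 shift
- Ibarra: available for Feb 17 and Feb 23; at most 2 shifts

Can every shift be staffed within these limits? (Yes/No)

Total capacity is 7 and 7 slots are needed, so capacity alone doesn't rule it out.
Shifts {Feb 18, Feb 22} need 2 worker-slots in total, but the vet techs available for any of those shifts (Lindqvist) can supply at most 1 among them. So no valid schedule exists.

No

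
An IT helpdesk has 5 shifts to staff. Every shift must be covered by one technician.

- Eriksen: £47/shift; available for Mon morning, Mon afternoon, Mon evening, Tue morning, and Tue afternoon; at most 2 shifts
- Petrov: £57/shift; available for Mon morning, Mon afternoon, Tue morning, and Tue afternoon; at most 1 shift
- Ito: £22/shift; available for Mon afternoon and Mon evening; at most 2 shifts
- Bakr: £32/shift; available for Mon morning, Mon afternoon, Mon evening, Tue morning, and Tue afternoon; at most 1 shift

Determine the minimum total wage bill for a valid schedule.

Picking the cheapest available technician for each shift independently would cost £140, but that ignores the shift limits.
An optimal schedule: Mon morning→Bakr, Mon afternoon→Ito, Mon evening→Ito, Tue morning→Eriksen, Tue afternoon→Eriksen.
Total: 32 + 22 + 22 + 47 + 47 = £170.

£170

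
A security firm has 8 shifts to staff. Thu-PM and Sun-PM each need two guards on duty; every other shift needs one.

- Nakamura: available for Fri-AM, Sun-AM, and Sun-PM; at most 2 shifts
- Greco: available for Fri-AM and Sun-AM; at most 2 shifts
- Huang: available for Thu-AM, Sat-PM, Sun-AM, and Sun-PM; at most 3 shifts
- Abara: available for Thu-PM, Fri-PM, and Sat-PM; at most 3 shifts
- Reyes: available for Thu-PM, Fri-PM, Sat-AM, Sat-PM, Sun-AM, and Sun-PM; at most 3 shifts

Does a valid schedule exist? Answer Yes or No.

Yes

Thu-AM can only be covered by Huang, so that assignment is forced.
Thu-PM can only be covered by Abara and Reyes, so that assignment is forced.
Sat-AM can only be covered by Reyes, so that assignment is forced.
One valid schedule: Thu-AM→Huang, Thu-PM→Abara+Reyes, Fri-AM→Nakamura, Fri-PM→Abara, Sat-AM→Reyes, Sat-PM→Huang, Sun-AM→Greco, Sun-PM→Nakamura+Huang.
Loads: Nakamura 2/2, Greco 1/2, Huang 3/3, Abara 2/3, Reyes 2/3 — all within limits.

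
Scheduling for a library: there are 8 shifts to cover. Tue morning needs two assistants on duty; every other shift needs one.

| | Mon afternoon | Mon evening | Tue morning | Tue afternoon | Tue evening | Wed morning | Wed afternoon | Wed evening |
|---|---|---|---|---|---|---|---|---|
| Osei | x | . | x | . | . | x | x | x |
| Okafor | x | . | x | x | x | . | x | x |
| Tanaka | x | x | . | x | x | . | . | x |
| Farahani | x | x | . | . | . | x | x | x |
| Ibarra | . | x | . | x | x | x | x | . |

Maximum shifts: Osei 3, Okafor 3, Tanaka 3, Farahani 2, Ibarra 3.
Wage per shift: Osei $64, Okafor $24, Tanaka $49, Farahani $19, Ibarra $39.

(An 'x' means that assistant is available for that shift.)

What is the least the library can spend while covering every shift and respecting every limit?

Tue morning can only be covered by Osei and Okafor, so that assignment is forced.
Picking the cheapest available assistant for each shift independently would cost $231, but that ignores the shift limits.
An optimal schedule: Mon afternoon→Farahani, Mon evening→Farahani, Tue morning→Okafor+Osei, Tue afternoon→Okafor, Tue evening→Ibarra, Wed morning→Ibarra, Wed afternoon→Ibarra, Wed evening→Okafor.
Total: 19 + 19 + 24 + 64 + 24 + 39 + 39 + 39 + 24 = $291.

$291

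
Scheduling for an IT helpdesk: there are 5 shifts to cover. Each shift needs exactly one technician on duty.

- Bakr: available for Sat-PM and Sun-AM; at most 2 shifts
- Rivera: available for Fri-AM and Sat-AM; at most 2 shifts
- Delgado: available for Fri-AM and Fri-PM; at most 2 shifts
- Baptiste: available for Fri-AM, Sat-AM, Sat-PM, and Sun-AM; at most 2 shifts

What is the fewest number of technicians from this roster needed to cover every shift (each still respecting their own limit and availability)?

3

5 slots to fill and no one can take more than 2, so at least ⌈5/2⌉ = 3 technicians are needed.
Bakr, Rivera, and Delgado alone can cover everything: Fri-AM→Rivera, Fri-PM→Delgado, Sat-AM→Rivera, Sat-PM→Bakr, Sun-AM→Bakr.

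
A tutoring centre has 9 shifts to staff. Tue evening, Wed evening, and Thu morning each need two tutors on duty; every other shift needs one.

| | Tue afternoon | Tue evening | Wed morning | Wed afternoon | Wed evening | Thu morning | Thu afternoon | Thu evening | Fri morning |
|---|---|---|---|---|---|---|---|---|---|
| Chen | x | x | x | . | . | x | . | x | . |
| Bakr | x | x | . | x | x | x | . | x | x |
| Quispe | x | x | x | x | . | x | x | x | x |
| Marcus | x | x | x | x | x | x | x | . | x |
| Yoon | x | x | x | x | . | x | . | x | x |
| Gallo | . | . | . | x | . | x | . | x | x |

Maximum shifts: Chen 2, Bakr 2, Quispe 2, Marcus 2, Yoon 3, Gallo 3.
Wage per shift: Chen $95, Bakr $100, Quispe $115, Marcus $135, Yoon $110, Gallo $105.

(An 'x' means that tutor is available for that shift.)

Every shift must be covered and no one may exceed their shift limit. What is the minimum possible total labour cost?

$1285

Wed evening can only be covered by Bakr and Marcus, so that assignment is forced.
Picking the cheapest available tutor for each shift independently would cost $1225, but that ignores the shift limits.
An optimal schedule: Tue afternoon→Chen, Tue evening→Bakr+Yoon, Wed morning→Chen, Wed afternoon→Gallo, Wed evening→Bakr+Marcus, Thu morning→Gallo+Yoon, Thu afternoon→Quispe, Thu evening→Gallo, Fri morning→Yoon.
Total: 95 + 100 + 110 + 95 + 105 + 100 + 135 + 105 + 110 + 115 + 105 + 110 = $1285.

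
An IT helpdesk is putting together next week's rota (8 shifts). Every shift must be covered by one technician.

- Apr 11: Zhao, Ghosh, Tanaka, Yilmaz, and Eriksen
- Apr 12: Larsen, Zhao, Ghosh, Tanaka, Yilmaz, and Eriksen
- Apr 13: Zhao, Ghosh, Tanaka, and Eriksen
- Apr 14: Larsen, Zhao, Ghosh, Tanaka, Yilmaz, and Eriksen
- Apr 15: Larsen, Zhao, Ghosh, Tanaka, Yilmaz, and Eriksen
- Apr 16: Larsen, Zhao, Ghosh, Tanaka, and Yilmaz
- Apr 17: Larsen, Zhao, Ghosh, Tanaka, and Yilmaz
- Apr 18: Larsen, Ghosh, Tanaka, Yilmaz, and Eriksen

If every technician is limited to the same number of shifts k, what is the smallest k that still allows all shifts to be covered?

2

With 6 technicians and 8 worker-slots to fill, someone must work at least ⌈8/6⌉ = 2 shifts, so k ≥ 2.
k = 2 works: Apr 11→Zhao, Apr 12→Ghosh, Apr 13→Zhao, Apr 14→Tanaka, Apr 15→Tanaka, Apr 16→Larsen, Apr 17→Larsen, Apr 18→Ghosh.
Loads: Larsen 2, Zhao 2, Ghosh 2, Tanaka 2, Yilmaz 0, Eriksen 0 — all ≤ 2.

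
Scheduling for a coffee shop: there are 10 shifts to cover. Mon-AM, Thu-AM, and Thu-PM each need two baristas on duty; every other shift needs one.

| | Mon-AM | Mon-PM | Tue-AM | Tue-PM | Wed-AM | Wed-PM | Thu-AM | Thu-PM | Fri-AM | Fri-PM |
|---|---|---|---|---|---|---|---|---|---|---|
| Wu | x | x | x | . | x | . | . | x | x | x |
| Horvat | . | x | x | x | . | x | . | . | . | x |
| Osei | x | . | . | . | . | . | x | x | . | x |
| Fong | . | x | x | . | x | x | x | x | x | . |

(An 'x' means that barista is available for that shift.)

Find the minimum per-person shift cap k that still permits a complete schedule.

4

With 4 baristas and 13 worker-slots to fill, someone must work at least ⌈13/4⌉ = 4 shifts, so k ≥ 4.
k = 4 works: Mon-AM→Wu+Osei, Mon-PM→Wu, Tue-AM→Horvat, Tue-PM→Horvat, Wed-AM→Wu, Wed-PM→Horvat, Thu-AM→Osei+Fong, Thu-PM→Osei+Fong, Fri-AM→Wu, Fri-PM→Horvat.
Loads: Wu 4, Horvat 4, Osei 3, Fong 2 — all ≤ 4.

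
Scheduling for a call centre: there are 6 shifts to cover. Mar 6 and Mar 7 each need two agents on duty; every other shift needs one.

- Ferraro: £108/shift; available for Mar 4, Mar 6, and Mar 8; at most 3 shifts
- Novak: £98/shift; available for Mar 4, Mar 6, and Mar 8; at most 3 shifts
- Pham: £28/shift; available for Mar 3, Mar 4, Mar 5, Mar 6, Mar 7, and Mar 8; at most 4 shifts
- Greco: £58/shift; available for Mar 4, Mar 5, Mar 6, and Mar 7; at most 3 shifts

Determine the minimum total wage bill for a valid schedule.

£384

Mar 3 can only be covered by Pham, so that assignment is forced.
Mar 7 can only be covered by Pham and Greco, so that assignment is forced.
Picking the cheapest available agent for each shift independently would cost £284, but that ignores the shift limits.
An optimal schedule: Mar 3→Pham, Mar 4→Greco, Mar 5→Pham, Mar 6→Greco+Novak, Mar 7→Pham+Greco, Mar 8→Pham.
Total: 28 + 58 + 28 + 58 + 98 + 28 + 58 + 28 = £384.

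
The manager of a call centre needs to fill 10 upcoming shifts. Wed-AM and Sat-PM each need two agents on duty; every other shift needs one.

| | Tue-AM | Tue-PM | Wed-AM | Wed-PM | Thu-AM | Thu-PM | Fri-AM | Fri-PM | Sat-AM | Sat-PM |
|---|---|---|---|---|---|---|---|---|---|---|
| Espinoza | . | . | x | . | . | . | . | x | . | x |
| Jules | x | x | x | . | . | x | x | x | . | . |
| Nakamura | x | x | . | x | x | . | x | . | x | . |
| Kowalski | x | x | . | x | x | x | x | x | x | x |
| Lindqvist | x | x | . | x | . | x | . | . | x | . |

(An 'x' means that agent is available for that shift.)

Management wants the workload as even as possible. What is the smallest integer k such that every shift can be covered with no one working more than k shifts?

3

With 5 agents and 12 worker-slots to fill, someone must work at least ⌈12/5⌉ = 3 shifts, so k ≥ 3.
k = 3 works: Tue-AM→Kowalski, Tue-PM→Kowalski, Wed-AM→Espinoza+Jules, Wed-PM→Nakamura, Thu-AM→Nakamura, Thu-PM→Jules, Fri-AM→Jules, Fri-PM→Espinoza, Sat-AM→Nakamura, Sat-PM→Espinoza+Kowalski.
Loads: Espinoza 3, Jules 3, Nakamura 3, Kowalski 3, Lindqvist 0 — all ≤ 3.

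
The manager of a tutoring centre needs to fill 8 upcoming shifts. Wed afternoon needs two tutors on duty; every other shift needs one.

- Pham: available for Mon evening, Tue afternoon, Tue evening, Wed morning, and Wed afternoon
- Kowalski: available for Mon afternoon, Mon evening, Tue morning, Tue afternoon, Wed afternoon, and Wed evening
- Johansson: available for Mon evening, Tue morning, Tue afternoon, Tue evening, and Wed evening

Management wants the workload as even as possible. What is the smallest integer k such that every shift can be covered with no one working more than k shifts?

With 3 tutors and 9 worker-slots to fill, someone must work at least ⌈9/3⌉ = 3 shifts, so k ≥ 3.
k = 3 works: Mon afternoon→Kowalski, Mon evening→Johansson, Tue morning→Kowalski, Tue afternoon→Johansson, Tue evening→Pham, Wed morning→Pham, Wed afternoon→Pham+Kowalski, Wed evening→Johansson.
Loads: Pham 3, Kowalski 3, Johansson 3 — all ≤ 3.

3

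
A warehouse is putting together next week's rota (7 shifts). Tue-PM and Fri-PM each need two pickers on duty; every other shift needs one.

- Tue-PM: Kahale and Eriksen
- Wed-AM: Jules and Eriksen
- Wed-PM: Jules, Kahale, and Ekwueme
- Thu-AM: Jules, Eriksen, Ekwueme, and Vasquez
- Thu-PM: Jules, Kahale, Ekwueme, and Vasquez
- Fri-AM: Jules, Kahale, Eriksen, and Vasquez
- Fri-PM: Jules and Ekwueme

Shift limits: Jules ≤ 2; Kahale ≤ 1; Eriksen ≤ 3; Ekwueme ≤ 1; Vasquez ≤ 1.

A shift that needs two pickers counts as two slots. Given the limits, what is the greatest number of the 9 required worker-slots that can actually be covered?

Total capacity across all pickers is 2+1+3+1+1 = 8, and 9 slots are needed, so at most 8 can be filled.
An assignment achieving 8: Tue-PM→Kahale+Eriksen, Wed-AM→Jules, Thu-AM→Eriksen, Thu-PM→Vasquez, Fri-AM→Eriksen, Fri-PM→Jules+Ekwueme.
Loads: Jules 2/2, Kahale 1/1, Eriksen 3/3, Ekwueme 1/1, Vasquez 1/1.

8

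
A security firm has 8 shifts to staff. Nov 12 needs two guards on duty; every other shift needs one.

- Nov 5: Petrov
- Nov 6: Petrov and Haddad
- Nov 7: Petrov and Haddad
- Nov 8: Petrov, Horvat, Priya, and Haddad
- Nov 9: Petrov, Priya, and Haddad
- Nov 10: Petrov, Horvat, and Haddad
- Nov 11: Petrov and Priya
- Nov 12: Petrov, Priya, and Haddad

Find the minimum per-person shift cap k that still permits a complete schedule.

With 4 guards and 9 worker-slots to fill, someone must work at least ⌈9/4⌉ = 3 shifts, so k ≥ 3.
k = 3 works: Nov 5→Petrov, Nov 6→Petrov, Nov 7→Petrov, Nov 8→Horvat, Nov 9→Priya, Nov 10→Horvat, Nov 11→Priya, Nov 12→Priya+Haddad.
Loads: Petrov 3, Horvat 2, Priya 3, Haddad 1 — all ≤ 3.

3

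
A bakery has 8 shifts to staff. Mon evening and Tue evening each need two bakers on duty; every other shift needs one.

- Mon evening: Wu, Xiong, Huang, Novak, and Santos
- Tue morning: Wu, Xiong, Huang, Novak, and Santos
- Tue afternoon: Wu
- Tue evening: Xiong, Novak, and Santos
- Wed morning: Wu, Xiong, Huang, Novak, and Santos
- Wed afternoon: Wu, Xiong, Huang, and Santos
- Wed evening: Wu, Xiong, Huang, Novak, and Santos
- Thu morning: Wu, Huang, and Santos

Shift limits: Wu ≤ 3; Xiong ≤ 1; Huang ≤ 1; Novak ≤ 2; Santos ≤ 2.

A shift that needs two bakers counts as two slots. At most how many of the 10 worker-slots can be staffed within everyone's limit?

Total capacity across all bakers is 3+1+1+2+2 = 9, and 10 slots are needed, so at most 9 can be filled.
An assignment achieving 9: Mon evening→Huang+Novak, Tue morning→Santos, Tue afternoon→Wu, Tue evening→Xiong+Novak, Wed morning→Santos, Wed afternoon→Wu, Thu morning→Wu.
Loads: Wu 3/3, Xiong 1/1, Huang 1/1, Novak 2/2, Santos 2/2.

9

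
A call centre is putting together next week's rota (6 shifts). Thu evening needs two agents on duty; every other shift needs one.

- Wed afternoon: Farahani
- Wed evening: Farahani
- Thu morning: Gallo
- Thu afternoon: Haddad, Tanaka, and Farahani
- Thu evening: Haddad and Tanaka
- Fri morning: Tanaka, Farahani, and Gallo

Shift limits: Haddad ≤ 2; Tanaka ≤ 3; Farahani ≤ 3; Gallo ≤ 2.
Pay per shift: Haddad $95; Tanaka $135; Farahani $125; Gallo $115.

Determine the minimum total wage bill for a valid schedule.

$805

Wed afternoon can only be covered by Farahani, so that assignment is forced.
Wed evening can only be covered by Farahani, so that assignment is forced.
Thu morning can only be covered by Gallo, so that assignment is forced.
Picking the cheapest available agent for each shift independently would cost $805, and that bound is achievable.
An optimal schedule: Wed afternoon→Farahani, Wed evening→Farahani, Thu morning→Gallo, Thu afternoon→Haddad, Thu evening→Haddad+Tanaka, Fri morning→Gallo.
Total: 125 + 125 + 115 + 95 + 95 + 135 + 115 = $805.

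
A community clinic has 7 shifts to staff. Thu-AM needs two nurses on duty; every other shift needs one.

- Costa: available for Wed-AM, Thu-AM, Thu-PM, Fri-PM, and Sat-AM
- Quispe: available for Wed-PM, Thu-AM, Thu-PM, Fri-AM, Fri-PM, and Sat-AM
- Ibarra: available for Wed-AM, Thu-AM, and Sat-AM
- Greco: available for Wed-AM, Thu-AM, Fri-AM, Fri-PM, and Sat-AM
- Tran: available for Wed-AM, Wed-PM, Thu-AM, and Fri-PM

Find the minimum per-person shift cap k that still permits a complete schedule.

With 5 nurses and 8 worker-slots to fill, someone must work at least ⌈8/5⌉ = 2 shifts, so k ≥ 2.
k = 2 works: Wed-AM→Costa, Wed-PM→Quispe, Thu-AM→Ibarra+Greco, Thu-PM→Costa, Fri-AM→Quispe, Fri-PM→Greco, Sat-AM→Ibarra.
Loads: Costa 2, Quispe 2, Ibarra 2, Greco 2, Tran 0 — all ≤ 2.

2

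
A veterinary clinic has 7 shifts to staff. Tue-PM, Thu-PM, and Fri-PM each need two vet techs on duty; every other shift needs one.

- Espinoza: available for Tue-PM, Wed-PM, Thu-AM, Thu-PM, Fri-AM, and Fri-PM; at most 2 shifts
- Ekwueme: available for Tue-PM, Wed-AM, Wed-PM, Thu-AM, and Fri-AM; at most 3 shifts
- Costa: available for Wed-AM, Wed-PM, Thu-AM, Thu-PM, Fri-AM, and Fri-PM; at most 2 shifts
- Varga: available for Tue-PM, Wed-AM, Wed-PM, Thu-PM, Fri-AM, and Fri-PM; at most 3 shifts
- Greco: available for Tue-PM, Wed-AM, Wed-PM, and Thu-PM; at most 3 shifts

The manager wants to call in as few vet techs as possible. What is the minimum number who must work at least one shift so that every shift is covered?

4

10 slots to fill and no one can take more than 3, so at least ⌈10/3⌉ = 4 vet techs are needed.
Espinoza, Ekwueme, Costa, and Varga alone can cover everything: Tue-PM→Espinoza+Ekwueme, Wed-AM→Ekwueme, Wed-PM→Ekwueme, Thu-AM→Espinoza, Thu-PM→Costa+Varga, Fri-AM→Varga, Fri-PM→Costa+Varga.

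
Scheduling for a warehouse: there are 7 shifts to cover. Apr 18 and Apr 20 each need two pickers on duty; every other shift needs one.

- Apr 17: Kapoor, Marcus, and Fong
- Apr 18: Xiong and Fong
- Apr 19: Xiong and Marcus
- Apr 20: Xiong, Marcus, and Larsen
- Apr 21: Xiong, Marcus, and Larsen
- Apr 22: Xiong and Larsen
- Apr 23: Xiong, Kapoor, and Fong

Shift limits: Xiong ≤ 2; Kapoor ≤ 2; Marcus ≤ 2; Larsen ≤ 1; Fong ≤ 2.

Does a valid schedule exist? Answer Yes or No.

Total capacity is 9 and 9 slots are needed, so capacity alone doesn't rule it out.
Shifts {Apr 18, Apr 19, Apr 20, Apr 21, Apr 22} need 7 worker-slots in total, but the pickers available for any of those shifts (Xiong, Marcus, Larsen, and Fong) can supply at most 6 among them. So no valid schedule exists.

No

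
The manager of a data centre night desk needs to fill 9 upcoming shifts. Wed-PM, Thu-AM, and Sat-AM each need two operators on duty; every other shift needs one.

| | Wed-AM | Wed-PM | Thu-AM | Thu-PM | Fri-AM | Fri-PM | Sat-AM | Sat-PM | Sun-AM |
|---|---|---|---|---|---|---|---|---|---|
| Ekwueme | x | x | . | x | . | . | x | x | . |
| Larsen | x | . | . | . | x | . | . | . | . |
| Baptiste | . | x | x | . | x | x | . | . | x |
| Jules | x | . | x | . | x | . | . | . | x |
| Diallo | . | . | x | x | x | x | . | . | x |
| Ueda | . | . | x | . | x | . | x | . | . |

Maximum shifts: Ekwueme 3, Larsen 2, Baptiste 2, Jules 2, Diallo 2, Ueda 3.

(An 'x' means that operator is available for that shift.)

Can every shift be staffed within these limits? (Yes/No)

Yes

Wed-PM can only be covered by Ekwueme and Baptiste, so that assignment is forced.
Sat-AM can only be covered by Ekwueme and Ueda, so that assignment is forced.
Sat-PM can only be covered by Ekwueme, so that assignment is forced.
One valid schedule: Wed-AM→Larsen, Wed-PM→Ekwueme+Baptiste, Thu-AM→Jules+Diallo, Thu-PM→Diallo, Fri-AM→Larsen, Fri-PM→Baptiste, Sat-AM→Ekwueme+Ueda, Sat-PM→Ekwueme, Sun-AM→Jules.
Loads: Ekwueme 3/3, Larsen 2/2, Baptiste 2/2, Jules 2/2, Diallo 2/2, Ueda 1/3 — all within limits.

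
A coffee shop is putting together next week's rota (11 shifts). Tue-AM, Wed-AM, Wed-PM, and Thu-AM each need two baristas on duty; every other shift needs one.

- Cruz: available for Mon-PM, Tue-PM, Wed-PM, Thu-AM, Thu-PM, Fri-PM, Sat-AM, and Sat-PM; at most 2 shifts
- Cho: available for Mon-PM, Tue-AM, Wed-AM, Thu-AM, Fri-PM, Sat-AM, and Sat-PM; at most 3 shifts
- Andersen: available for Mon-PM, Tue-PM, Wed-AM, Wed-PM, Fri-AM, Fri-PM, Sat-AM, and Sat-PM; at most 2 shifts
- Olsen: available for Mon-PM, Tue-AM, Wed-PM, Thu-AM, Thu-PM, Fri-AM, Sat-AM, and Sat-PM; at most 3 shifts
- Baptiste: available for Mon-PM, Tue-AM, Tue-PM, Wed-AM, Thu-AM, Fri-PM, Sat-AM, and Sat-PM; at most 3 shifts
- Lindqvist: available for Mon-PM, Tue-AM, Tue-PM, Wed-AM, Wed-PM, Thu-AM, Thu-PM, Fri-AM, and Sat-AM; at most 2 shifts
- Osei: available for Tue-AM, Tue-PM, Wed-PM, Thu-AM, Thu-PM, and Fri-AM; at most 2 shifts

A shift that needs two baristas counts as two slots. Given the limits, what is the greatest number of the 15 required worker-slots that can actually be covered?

Total capacity across all baristas is 2+3+2+3+3+2+2 = 17, and 15 slots are needed, so at most 15 can be filled.
An assignment achieving 15: Mon-PM→Olsen, Tue-AM→Cho+Olsen, Tue-PM→Baptiste, Wed-AM→Cho+Andersen, Wed-PM→Olsen+Lindqvist, Thu-AM→Baptiste+Lindqvist, Thu-PM→Cruz, Fri-AM→Andersen, Fri-PM→Cruz, Sat-AM→Baptiste, Sat-PM→Cho.
Loads: Cruz 2/2, Cho 3/3, Andersen 2/2, Olsen 3/3, Baptiste 3/3, Lindqvist 2/2, Osei 0/2.

15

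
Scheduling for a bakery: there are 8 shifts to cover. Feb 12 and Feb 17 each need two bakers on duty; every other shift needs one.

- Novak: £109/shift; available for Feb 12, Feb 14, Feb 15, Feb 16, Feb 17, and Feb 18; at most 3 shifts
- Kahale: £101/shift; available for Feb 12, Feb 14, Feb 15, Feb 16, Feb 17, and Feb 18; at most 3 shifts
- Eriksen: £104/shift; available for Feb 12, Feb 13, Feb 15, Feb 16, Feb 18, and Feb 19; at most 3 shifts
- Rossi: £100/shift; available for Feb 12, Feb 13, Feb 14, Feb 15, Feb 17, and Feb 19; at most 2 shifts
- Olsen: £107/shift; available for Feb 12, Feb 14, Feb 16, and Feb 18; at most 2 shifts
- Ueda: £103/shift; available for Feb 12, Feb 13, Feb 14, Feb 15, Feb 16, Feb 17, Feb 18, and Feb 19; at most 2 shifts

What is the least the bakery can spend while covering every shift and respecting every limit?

£1021

Picking the cheapest available baker for each shift independently would cost £1004, but that ignores the shift limits.
An optimal schedule: Feb 12→Ueda+Eriksen, Feb 13→Rossi, Feb 14→Kahale, Feb 15→Kahale, Feb 16→Eriksen, Feb 17→Kahale+Ueda, Feb 18→Eriksen, Feb 19→Rossi.
Total: 103 + 104 + 100 + 101 + 101 + 104 + 101 + 103 + 104 + 100 = £1021.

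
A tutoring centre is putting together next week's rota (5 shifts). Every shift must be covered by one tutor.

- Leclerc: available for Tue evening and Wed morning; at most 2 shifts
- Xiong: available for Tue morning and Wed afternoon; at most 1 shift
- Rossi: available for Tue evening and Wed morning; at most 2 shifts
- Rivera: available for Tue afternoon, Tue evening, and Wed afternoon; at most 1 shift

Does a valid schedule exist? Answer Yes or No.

Total capacity is 6 and 5 slots are needed, so capacity alone doesn't rule it out.
Shifts {Tue morning, Tue afternoon, Wed afternoon} need 3 worker-slots in total, but the tutors available for any of those shifts (Xiong and Rivera) can supply at most 2 among them. So no valid schedule exists.

No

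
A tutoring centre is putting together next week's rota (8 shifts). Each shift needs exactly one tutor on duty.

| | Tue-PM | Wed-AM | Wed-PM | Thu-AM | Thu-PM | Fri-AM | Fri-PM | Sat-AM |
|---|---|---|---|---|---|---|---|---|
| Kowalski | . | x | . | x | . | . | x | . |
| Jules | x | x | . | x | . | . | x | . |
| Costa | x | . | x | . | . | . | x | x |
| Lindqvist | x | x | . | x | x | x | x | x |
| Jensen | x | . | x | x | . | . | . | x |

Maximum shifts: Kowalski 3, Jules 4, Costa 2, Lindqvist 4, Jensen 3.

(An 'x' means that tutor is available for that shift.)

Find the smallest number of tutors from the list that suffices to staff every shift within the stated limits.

3

8 slots to fill and no one can take more than 4, so at least ⌈8/4⌉ = 2 tutors are needed.
No set of 2 tutors can cover every shift (each such set leaves at least one shift with no one available or exceeds a cap).
Kowalski, Costa, and Lindqvist alone can cover everything: Tue-PM→Costa, Wed-AM→Kowalski, Wed-PM→Costa, Thu-AM→Kowalski, Thu-PM→Lindqvist, Fri-AM→Lindqvist, Fri-PM→Kowalski, Sat-AM→Lindqvist.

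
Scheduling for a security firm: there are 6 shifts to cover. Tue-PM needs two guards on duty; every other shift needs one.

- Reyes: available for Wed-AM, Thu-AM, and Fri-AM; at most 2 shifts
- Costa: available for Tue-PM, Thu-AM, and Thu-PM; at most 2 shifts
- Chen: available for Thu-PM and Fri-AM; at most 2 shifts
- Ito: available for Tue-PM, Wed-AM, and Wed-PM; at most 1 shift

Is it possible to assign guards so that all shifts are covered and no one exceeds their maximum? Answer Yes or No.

No

Total capacity is 7 and 7 slots are needed, so capacity alone doesn't rule it out.
Shifts {Tue-PM, Wed-PM} need 3 worker-slots in total, but the guards available for any of those shifts (Costa and Ito) can supply at most 2 among them. So no valid schedule exists.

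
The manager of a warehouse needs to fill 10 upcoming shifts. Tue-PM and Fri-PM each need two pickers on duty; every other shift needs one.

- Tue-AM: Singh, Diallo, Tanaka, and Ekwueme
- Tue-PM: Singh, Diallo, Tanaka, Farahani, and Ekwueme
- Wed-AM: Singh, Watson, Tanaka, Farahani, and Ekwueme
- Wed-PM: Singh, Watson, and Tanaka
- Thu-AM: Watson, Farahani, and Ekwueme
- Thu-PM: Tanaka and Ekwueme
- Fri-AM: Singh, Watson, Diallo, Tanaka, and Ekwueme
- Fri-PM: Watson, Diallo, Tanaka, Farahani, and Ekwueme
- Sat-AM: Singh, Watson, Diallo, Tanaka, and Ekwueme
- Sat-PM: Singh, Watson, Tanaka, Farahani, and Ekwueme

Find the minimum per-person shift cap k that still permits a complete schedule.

With 6 pickers and 12 worker-slots to fill, someone must work at least ⌈12/6⌉ = 2 shifts, so k ≥ 2.
k = 2 works: Tue-AM→Singh, Tue-PM→Farahani+Ekwueme, Wed-AM→Watson, Wed-PM→Singh, Thu-AM→Watson, Thu-PM→Tanaka, Fri-AM→Diallo, Fri-PM→Farahani+Ekwueme, Sat-AM→Diallo, Sat-PM→Tanaka.
Loads: Singh 2, Watson 2, Diallo 2, Tanaka 2, Farahani 2, Ekwueme 2 — all ≤ 2.

2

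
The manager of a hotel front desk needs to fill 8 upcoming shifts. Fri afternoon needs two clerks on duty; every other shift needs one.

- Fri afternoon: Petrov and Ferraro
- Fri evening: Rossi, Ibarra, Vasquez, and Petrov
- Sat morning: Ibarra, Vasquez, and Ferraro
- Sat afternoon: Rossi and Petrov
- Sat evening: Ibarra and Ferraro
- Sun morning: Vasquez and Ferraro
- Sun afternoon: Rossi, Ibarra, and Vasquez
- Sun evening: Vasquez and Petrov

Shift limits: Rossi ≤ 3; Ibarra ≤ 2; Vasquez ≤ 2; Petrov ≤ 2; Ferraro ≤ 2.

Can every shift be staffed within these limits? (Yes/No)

Fri afternoon can only be covered by Petrov and Ferraro, so that assignment is forced.
One valid schedule: Fri afternoon→Petrov+Ferraro, Fri evening→Rossi, Sat morning→Ibarra, Sat afternoon→Rossi, Sat evening→Ibarra, Sun morning→Vasquez, Sun afternoon→Rossi, Sun evening→Vasquez.
Loads: Rossi 3/3, Ibarra 2/2, Vasquez 2/2, Petrov 1/2, Ferraro 1/2 — all within limits.

Yes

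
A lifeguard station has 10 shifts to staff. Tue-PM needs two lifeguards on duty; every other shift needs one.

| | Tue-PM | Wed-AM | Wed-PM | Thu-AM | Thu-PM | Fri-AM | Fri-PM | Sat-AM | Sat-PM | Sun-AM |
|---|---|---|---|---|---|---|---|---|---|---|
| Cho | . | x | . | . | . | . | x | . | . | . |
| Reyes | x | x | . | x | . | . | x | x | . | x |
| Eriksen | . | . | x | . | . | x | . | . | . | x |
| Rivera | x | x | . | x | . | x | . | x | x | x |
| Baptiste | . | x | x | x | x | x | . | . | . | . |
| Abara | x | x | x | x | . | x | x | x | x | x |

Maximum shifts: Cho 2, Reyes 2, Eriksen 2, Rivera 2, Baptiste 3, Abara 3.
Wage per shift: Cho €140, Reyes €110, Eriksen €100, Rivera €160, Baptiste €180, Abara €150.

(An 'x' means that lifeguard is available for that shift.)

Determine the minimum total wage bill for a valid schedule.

Thu-PM can only be covered by Baptiste, so that assignment is forced.
Picking the cheapest available lifeguard for each shift independently would cost €1330, but that ignores the shift limits.
An optimal schedule: Tue-PM→Reyes+Abara, Wed-AM→Cho, Wed-PM→Eriksen, Thu-AM→Abara, Thu-PM→Baptiste, Fri-AM→Eriksen, Fri-PM→Cho, Sat-AM→Reyes, Sat-PM→Abara, Sun-AM→Rivera.
Total: 110 + 150 + 140 + 100 + 150 + 180 + 100 + 140 + 110 + 150 + 160 = €1490.

€1490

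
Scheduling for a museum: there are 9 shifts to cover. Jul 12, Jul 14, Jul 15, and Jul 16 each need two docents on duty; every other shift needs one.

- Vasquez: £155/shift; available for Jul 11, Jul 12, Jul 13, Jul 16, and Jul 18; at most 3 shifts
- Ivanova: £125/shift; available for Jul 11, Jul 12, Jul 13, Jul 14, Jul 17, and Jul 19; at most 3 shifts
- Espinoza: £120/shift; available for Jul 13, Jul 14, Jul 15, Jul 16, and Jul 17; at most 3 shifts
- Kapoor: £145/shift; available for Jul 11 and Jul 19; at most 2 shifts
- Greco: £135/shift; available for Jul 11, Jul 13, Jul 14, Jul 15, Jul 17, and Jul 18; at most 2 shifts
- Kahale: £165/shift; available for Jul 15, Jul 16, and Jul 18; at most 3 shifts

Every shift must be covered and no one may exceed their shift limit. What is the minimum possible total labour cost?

Jul 12 can only be covered by Vasquez and Ivanova, so that assignment is forced.
Picking the cheapest available docent for each shift independently would cost £1680, but that ignores the shift limits.
An optimal schedule: Jul 11→Kapoor, Jul 12→Ivanova+Vasquez, Jul 13→Vasquez, Jul 14→Espinoza+Ivanova, Jul 15→Espinoza+Greco, Jul 16→Espinoza+Vasquez, Jul 17→Ivanova, Jul 18→Greco, Jul 19→Kapoor.
Total: 145 + 125 + 155 + 155 + 120 + 125 + 120 + 135 + 120 + 155 + 125 + 135 + 145 = £1760.

£1760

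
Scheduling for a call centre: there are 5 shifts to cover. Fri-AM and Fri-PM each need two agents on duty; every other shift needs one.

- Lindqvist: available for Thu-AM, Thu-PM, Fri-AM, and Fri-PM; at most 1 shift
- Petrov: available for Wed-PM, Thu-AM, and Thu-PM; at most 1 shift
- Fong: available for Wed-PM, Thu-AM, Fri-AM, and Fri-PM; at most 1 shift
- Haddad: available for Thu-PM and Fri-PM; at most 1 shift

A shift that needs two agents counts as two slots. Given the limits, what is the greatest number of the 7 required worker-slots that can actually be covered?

4

Total capacity across all agents is 1+1+1+1 = 4, and 7 slots are needed, so at most 4 can be filled.
An assignment achieving 4: Wed-PM→Petrov, Thu-PM→Haddad, Fri-AM→Lindqvist+Fong.
Loads: Lindqvist 1/1, Petrov 1/1, Fong 1/1, Haddad 1/1.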